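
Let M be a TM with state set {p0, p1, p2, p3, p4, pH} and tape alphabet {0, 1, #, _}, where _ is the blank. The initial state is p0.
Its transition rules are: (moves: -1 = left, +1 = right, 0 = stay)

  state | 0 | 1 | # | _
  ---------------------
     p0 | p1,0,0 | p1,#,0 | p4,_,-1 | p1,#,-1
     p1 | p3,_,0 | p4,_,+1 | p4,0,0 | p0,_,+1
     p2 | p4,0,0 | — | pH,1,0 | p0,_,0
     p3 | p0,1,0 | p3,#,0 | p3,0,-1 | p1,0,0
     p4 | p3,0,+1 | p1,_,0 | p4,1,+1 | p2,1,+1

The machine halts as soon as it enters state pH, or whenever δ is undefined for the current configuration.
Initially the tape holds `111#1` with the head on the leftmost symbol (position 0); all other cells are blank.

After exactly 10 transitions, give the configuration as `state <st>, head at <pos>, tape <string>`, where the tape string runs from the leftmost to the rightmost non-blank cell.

state=p0 head=0 tape=[1]11#1   (p0,1)→(p1,#,0)
state=p1 head=0 tape=[#]11#1   (p1,#)→(p4,0,0)
state=p4 head=0 tape=[0]11#1   (p4,0)→(p3,0,+1)
state=p3 head=1 tape=0[1]1#1   (p3,1)→(p3,#,0)
state=p3 head=1 tape=0[#]1#1   (p3,#)→(p3,0,-1)
state=p3 head=0 tape=[0]01#1   (p3,0)→(p0,1,0)
state=p0 head=0 tape=[1]01#1   (p0,1)→(p1,#,0)
state=p1 head=0 tape=[#]01#1   (p1,#)→(p4,0,0)
state=p4 head=0 tape=[0]01#1   (p4,0)→(p3,0,+1)
state=p3 head=1 tape=0[0]1#1   (p3,0)→(p0,1,0)
state=p0 head=1 tape=0[1]1#1
After 10 steps: state p0, head at 1, tape 011#1.

state p0, head at 1, tape 011#1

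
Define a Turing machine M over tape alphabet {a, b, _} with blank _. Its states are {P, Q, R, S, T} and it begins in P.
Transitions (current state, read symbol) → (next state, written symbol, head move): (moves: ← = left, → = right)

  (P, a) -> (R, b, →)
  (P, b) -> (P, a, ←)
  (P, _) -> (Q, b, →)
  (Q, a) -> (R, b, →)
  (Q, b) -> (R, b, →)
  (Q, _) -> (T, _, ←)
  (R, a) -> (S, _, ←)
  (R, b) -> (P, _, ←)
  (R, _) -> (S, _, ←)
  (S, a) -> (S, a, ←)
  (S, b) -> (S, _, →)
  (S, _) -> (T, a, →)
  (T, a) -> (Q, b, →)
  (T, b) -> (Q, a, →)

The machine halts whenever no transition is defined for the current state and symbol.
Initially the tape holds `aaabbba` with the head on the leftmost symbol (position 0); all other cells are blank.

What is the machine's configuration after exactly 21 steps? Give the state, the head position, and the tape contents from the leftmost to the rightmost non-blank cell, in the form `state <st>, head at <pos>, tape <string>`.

state=P head=0 tape=[a]aabbba   (P,a)→(R,b,→)
state=R head=1 tape=b[a]abbba   (R,a)→(S,_,←)
state=S head=0 tape=[b]_abbba   (S,b)→(S,_,→)
state=S head=1 tape=_[_]abbba   (S,_)→(T,a,→)
state=T head=2 tape=_a[a]bbba   (T,a)→(Q,b,→)
state=Q head=3 tape=_ab[b]bba   (Q,b)→(R,b,→)
state=R head=4 tape=_abb[b]ba   (R,b)→(P,_,←)
state=P head=3 tape=_ab[b]_ba   (P,b)→(P,a,←)
state=P head=2 tape=_a[b]a_ba   (P,b)→(P,a,←)
state=P head=1 tape=_[a]aa_ba   (P,a)→(R,b,→)
state=R head=2 tape=_b[a]a_ba   (R,a)→(S,_,←)
state=S head=1 tape=_[b]_a_ba   (S,b)→(S,_,→)
state=S head=2 tape=__[_]a_ba   (S,_)→(T,a,→)
state=T head=3 tape=__a[a]_ba   (T,a)→(Q,b,→)
state=Q head=4 tape=__ab[_]ba   (Q,_)→(T,_,←)
state=T head=3 tape=__a[b]_ba   (T,b)→(Q,a,→)
state=Q head=4 tape=__aa[_]ba   (Q,_)→(T,_,←)
state=T head=3 tape=__a[a]_ba   (T,a)→(Q,b,→)
state=Q head=4 tape=__ab[_]ba   (Q,_)→(T,_,←)
state=T head=3 tape=__a[b]_ba   (T,b)→(Q,a,→)
state=Q head=4 tape=__aa[_]ba   (Q,_)→(T,_,←)
state=T head=3 tape=__a[a]_ba
After 21 steps: state T, head at 3, tape aa_ba.

state T, head at 3, tape aa_ba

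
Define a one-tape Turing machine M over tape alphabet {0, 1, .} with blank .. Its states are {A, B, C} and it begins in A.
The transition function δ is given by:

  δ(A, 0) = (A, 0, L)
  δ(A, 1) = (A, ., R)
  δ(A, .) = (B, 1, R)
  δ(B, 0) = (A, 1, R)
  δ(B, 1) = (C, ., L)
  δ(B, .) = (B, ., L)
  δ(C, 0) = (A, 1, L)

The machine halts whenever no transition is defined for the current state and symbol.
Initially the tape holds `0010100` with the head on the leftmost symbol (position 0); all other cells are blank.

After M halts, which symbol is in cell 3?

1

A | .[0]010100..   read 0 → write 0, move L, go to A
A | [.]0010100..   read . → write 1, move R, go to B
B | 1[0]010100..   read 0 → write 1, move R, go to A
A | 11[0]10100..   read 0 → write 0, move L, go to A
A | 1[1]010100..   read 1 → write ., move R, go to A
A | 1.[0]10100..   read 0 → write 0, move L, go to A
A | 1[.]010100..   read . → write 1, move R, go to B
B | 11[0]10100..   read 0 → write 1, move R, go to A
A | 111[1]0100..   read 1 → write ., move R, go to A
A | 111.[0]100..   read 0 → write 0, move L, go to A
A | 111[.]0100..   read . → write 1, move R, go to B
B | 1111[0]100..   read 0 → write 1, move R, go to A
A | 11111[1]00..   read 1 → write ., move R, go to A
A | 11111.[0]0..   read 0 → write 0, move L, go to A
A | 11111[.]00..   read . → write 1, move R, go to B
B | 111111[0]0..   read 0 → write 1, move R, go to A
A | 1111111[0]..   read 0 → write 0, move L, go to A
A | 111111[1]0..   read 1 → write ., move R, go to A
A | 111111.[0]..   read 0 → write 0, move L, go to A
A | 111111[.]0..   read . → write 1, move R, go to B
B | 1111111[0]..   read 0 → write 1, move R, go to A
A | 11111111[.].   read . → write 1, move R, go to B
B | 111111111[.]   read . → write ., move L, go to B
B | 11111111[1].   read 1 → write ., move L, go to C
C | 1111111[1]..
Cell 3 holds 1 when M halts.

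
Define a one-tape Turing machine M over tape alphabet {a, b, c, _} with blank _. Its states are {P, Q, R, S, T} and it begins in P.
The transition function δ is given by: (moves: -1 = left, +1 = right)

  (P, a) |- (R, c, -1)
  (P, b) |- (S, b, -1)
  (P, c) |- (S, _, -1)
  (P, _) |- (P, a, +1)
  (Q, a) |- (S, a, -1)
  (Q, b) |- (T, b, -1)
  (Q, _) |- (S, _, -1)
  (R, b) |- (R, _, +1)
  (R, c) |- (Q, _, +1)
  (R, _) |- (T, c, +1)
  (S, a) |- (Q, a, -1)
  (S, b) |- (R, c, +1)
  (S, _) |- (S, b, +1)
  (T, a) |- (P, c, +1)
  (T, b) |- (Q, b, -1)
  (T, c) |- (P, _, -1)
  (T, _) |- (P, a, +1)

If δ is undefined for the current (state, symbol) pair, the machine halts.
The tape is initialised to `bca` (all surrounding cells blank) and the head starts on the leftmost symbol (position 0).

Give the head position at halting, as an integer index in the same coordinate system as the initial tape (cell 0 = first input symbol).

state=P head=0 tape=__[b]ca   (P,b)→(S,b,-1)
state=S head=-1 tape=_[_]bca   (S,_)→(S,b,+1)
state=S head=0 tape=_b[b]ca   (S,b)→(R,c,+1)
state=R head=1 tape=_bc[c]a   (R,c)→(Q,_,+1)
state=Q head=2 tape=_bc_[a]   (Q,a)→(S,a,-1)
state=S head=1 tape=_bc[_]a   (S,_)→(S,b,+1)
state=S head=2 tape=_bcb[a]   (S,a)→(Q,a,-1)
state=Q head=1 tape=_bc[b]a   (Q,b)→(T,b,-1)
state=T head=0 tape=_b[c]ba   (T,c)→(P,_,-1)
state=P head=-1 tape=_[b]_ba   (P,b)→(S,b,-1)
state=S head=-2 tape=[_]b_ba   (S,_)→(S,b,+1)
state=S head=-1 tape=b[b]_ba   (S,b)→(R,c,+1)
state=R head=0 tape=bc[_]ba   (R,_)→(T,c,+1)
state=T head=1 tape=bcc[b]a   (T,b)→(Q,b,-1)
state=Q head=0 tape=bc[c]ba
At halt the head is at cell 0.

0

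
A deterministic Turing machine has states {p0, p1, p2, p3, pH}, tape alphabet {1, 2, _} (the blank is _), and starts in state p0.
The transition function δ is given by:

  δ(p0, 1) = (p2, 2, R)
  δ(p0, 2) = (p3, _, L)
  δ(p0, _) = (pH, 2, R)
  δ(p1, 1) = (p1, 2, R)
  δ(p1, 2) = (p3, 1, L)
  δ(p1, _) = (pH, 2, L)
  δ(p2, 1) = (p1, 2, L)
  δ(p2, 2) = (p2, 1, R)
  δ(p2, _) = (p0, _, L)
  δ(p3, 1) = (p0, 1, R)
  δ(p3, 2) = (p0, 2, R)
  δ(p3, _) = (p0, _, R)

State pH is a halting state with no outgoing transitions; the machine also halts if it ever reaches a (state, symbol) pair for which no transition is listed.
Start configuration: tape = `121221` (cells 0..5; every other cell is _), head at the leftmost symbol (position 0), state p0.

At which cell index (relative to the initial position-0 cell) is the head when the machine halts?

p0 | [1]21221_   read 1 → write 2, move R, go to p2
p2 | 2[2]1221_   read 2 → write 1, move R, go to p2
p2 | 21[1]221_   read 1 → write 2, move L, go to p1
p1 | 2[1]2221_   read 1 → write 2, move R, go to p1
p1 | 22[2]221_   read 2 → write 1, move L, go to p3
p3 | 2[2]1221_   read 2 → write 2, move R, go to p0
p0 | 22[1]221_   read 1 → write 2, move R, go to p2
p2 | 222[2]21_   read 2 → write 1, move R, go to p2
p2 | 2221[2]1_   read 2 → write 1, move R, go to p2
p2 | 22211[1]_   read 1 → write 2, move L, go to p1
p1 | 2221[1]2_   read 1 → write 2, move R, go to p1
p1 | 22212[2]_   read 2 → write 1, move L, go to p3
p3 | 2221[2]1_   read 2 → write 2, move R, go to p0
p0 | 22212[1]_   read 1 → write 2, move R, go to p2
p2 | 222122[_]   read _ → write _, move L, go to p0
p0 | 22212[2]_   read 2 → write _, move L, go to p3
p3 | 2221[2]__   read 2 → write 2, move R, go to p0
p0 | 22212[_]_   read _ → write 2, move R, go to pH
pH | 222122[_]
At halt the head is at cell 6.

6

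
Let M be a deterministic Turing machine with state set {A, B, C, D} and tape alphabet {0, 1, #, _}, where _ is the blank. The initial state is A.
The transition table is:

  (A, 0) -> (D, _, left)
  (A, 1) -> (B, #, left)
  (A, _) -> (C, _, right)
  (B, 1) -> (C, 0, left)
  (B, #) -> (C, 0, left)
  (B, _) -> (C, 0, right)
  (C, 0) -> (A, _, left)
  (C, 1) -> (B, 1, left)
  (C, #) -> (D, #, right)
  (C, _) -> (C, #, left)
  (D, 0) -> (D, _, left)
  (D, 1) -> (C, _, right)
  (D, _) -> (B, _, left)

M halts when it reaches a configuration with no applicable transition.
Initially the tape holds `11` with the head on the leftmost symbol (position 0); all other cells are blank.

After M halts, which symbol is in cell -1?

A | _[1]1_   read 1 → write #, move left, go to B
B | [_]#1_   read _ → write 0, move right, go to C
C | 0[#]1_   read # → write #, move right, go to D
D | 0#[1]_   read 1 → write _, move right, go to C
C | 0#_[_]   read _ → write #, move left, go to C
C | 0#[_]#   read _ → write #, move left, go to C
C | 0[#]##   read # → write #, move right, go to D
D | 0#[#]#
Cell -1 holds 0 when M halts.

0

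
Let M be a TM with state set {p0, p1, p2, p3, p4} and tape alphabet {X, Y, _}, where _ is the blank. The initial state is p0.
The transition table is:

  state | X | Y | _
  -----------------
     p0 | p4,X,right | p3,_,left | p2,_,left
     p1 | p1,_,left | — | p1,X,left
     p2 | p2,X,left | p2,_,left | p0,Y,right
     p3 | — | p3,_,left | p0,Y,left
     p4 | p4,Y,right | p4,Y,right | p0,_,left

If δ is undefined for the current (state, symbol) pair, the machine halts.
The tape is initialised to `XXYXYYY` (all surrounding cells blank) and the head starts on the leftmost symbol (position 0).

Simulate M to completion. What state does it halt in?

p3

state=p0 head=0 tape=[X]XYXYYY_   (p0,X)→(p4,X,right)
state=p4 head=1 tape=X[X]YXYYY_   (p4,X)→(p4,Y,right)
state=p4 head=2 tape=XY[Y]XYYY_   (p4,Y)→(p4,Y,right)
state=p4 head=3 tape=XYY[X]YYY_   (p4,X)→(p4,Y,right)
state=p4 head=4 tape=XYYY[Y]YY_   (p4,Y)→(p4,Y,right)
state=p4 head=5 tape=XYYYY[Y]Y_   (p4,Y)→(p4,Y,right)
state=p4 head=6 tape=XYYYYY[Y]_   (p4,Y)→(p4,Y,right)
state=p4 head=7 tape=XYYYYYY[_]   (p4,_)→(p0,_,left)
state=p0 head=6 tape=XYYYYY[Y]_   (p0,Y)→(p3,_,left)
state=p3 head=5 tape=XYYYY[Y]__   (p3,Y)→(p3,_,left)
state=p3 head=4 tape=XYYY[Y]___   (p3,Y)→(p3,_,left)
state=p3 head=3 tape=XYY[Y]____   (p3,Y)→(p3,_,left)
state=p3 head=2 tape=XY[Y]_____   (p3,Y)→(p3,_,left)
state=p3 head=1 tape=X[Y]______   (p3,Y)→(p3,_,left)
state=p3 head=0 tape=[X]_______
No transition is defined for (p3, X); M halts in state p3.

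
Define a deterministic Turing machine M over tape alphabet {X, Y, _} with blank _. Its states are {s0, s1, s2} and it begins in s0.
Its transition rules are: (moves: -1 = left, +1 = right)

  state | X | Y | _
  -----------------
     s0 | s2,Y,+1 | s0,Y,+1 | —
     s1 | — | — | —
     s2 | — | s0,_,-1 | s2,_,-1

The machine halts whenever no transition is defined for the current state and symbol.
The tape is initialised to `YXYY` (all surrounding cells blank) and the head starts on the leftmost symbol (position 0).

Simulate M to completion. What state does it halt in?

s0 | [Y]XYY   read Y → write Y, move +1, go to s0
s0 | Y[X]YY   read X → write Y, move +1, go to s2
s2 | YY[Y]Y   read Y → write _, move -1, go to s0
s0 | Y[Y]_Y   read Y → write Y, move +1, go to s0
s0 | YY[_]Y
No transition is defined for (s0, _); M halts in state s0.

s0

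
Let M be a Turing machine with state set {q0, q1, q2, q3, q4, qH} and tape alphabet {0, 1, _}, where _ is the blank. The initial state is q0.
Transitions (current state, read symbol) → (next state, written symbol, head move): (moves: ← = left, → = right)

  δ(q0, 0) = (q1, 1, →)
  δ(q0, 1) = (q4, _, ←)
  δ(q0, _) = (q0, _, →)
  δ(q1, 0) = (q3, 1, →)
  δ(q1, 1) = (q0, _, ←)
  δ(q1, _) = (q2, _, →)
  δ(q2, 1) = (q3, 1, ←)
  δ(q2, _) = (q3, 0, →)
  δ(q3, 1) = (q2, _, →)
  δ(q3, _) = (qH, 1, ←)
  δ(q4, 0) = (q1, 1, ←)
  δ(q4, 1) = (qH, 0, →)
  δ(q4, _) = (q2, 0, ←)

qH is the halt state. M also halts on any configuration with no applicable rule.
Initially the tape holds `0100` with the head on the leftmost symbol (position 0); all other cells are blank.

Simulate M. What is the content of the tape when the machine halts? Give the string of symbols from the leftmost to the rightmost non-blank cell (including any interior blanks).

q0 | __[0]100   read 0 → write 1, move →, go to q1
q1 | __1[1]00   read 1 → write _, move ←, go to q0
q0 | __[1]_00   read 1 → write _, move ←, go to q4
q4 | _[_]__00   read _ → write 0, move ←, go to q2
q2 | [_]0__00   read _ → write 0, move →, go to q3
q3 | 0[0]__00
The non-blank tape span at halt is 00__00.

00__00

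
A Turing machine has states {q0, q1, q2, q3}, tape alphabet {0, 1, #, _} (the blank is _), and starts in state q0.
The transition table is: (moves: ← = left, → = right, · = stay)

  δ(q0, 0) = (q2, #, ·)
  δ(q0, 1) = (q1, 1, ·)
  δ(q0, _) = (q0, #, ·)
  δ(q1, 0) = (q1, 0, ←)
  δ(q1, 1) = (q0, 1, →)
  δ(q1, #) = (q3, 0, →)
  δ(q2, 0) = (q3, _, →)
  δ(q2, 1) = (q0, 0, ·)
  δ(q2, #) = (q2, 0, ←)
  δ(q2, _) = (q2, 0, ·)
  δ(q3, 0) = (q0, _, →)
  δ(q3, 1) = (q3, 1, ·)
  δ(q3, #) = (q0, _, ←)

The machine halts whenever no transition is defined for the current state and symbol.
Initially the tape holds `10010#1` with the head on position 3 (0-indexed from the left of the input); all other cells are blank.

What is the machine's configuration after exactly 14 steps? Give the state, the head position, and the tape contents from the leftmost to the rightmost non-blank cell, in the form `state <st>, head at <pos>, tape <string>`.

state=q0 head=3 tape=100[1]0#1   (q0,1)→(q1,1,·)
state=q1 head=3 tape=100[1]0#1   (q1,1)→(q0,1,→)
state=q0 head=4 tape=1001[0]#1   (q0,0)→(q2,#,·)
state=q2 head=4 tape=1001[#]#1   (q2,#)→(q2,0,←)
state=q2 head=3 tape=100[1]0#1   (q2,1)→(q0,0,·)
state=q0 head=3 tape=100[0]0#1   (q0,0)→(q2,#,·)
state=q2 head=3 tape=100[#]0#1   (q2,#)→(q2,0,←)
state=q2 head=2 tape=10[0]00#1   (q2,0)→(q3,_,→)
state=q3 head=3 tape=10_[0]0#1   (q3,0)→(q0,_,→)
state=q0 head=4 tape=10__[0]#1   (q0,0)→(q2,#,·)
state=q2 head=4 tape=10__[#]#1   (q2,#)→(q2,0,←)
state=q2 head=3 tape=10_[_]0#1   (q2,_)→(q2,0,·)
state=q2 head=3 tape=10_[0]0#1   (q2,0)→(q3,_,→)
state=q3 head=4 tape=10__[0]#1   (q3,0)→(q0,_,→)
state=q0 head=5 tape=10___[#]1
After 14 steps: state q0, head at 5, tape 10___#1.

state q0, head at 5, tape 10___#1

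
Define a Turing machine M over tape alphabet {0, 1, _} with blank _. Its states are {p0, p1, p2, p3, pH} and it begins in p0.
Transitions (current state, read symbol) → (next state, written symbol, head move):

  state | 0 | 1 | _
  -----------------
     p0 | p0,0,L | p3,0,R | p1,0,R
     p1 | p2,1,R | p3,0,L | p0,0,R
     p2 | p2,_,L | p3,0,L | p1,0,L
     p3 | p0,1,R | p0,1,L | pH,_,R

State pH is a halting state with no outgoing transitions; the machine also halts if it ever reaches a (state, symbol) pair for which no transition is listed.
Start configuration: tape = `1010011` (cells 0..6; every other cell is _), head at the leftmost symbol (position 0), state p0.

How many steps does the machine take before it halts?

state=p0 head=0 tape=[1]010011__   (p0,1)→(p3,0,R)
state=p3 head=1 tape=0[0]10011__   (p3,0)→(p0,1,R)
state=p0 head=2 tape=01[1]0011__   (p0,1)→(p3,0,R)
state=p3 head=3 tape=010[0]011__   (p3,0)→(p0,1,R)
state=p0 head=4 tape=0101[0]11__   (p0,0)→(p0,0,L)
state=p0 head=3 tape=010[1]011__   (p0,1)→(p3,0,R)
state=p3 head=4 tape=0100[0]11__   (p3,0)→(p0,1,R)
state=p0 head=5 tape=01001[1]1__   (p0,1)→(p3,0,R)
state=p3 head=6 tape=010010[1]__   (p3,1)→(p0,1,L)
state=p0 head=5 tape=01001[0]1__   (p0,0)→(p0,0,L)
state=p0 head=4 tape=0100[1]01__   (p0,1)→(p3,0,R)
state=p3 head=5 tape=01000[0]1__   (p3,0)→(p0,1,R)
state=p0 head=6 tape=010001[1]__   (p0,1)→(p3,0,R)
state=p3 head=7 tape=0100010[_]_   (p3,_)→(pH,_,R)
state=pH head=8 tape=0100010_[_]
M halts after 14 transitions.

14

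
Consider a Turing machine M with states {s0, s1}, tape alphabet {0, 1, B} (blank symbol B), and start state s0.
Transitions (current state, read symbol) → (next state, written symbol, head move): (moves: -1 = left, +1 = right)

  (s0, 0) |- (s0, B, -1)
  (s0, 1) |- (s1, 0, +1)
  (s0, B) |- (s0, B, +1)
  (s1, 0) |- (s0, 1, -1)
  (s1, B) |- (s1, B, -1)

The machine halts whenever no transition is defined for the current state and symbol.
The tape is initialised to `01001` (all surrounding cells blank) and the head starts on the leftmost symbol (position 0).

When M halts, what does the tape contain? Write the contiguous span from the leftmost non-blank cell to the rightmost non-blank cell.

01

s0 | B[0]1001   read 0 → write B, move -1, go to s0
s0 | [B]B1001   read B → write B, move +1, go to s0
s0 | B[B]1001   read B → write B, move +1, go to s0
s0 | BB[1]001   read 1 → write 0, move +1, go to s1
s1 | BB0[0]01   read 0 → write 1, move -1, go to s0
s0 | BB[0]101   read 0 → write B, move -1, go to s0
s0 | B[B]B101   read B → write B, move +1, go to s0
s0 | BB[B]101   read B → write B, move +1, go to s0
s0 | BBB[1]01   read 1 → write 0, move +1, go to s1
s1 | BBB0[0]1   read 0 → write 1, move -1, go to s0
s0 | BBB[0]11   read 0 → write B, move -1, go to s0
s0 | BB[B]B11   read B → write B, move +1, go to s0
s0 | BBB[B]11   read B → write B, move +1, go to s0
s0 | BBBB[1]1   read 1 → write 0, move +1, go to s1
s1 | BBBB0[1]
The non-blank tape span at halt is 01.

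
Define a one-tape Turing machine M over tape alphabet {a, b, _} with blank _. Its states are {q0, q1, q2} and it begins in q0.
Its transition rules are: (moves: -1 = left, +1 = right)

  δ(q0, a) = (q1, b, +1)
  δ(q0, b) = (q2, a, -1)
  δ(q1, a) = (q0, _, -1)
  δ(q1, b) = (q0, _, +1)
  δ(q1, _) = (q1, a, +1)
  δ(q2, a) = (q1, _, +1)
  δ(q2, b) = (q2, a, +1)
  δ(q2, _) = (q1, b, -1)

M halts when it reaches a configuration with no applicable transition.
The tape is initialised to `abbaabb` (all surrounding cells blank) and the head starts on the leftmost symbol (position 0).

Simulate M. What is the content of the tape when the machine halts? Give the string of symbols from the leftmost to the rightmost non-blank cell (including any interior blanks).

ba_aabb

state=q0 head=0 tape=__[a]bbaabb   (q0,a)→(q1,b,+1)
state=q1 head=1 tape=__b[b]baabb   (q1,b)→(q0,_,+1)
state=q0 head=2 tape=__b_[b]aabb   (q0,b)→(q2,a,-1)
state=q2 head=1 tape=__b[_]aaabb   (q2,_)→(q1,b,-1)
state=q1 head=0 tape=__[b]baaabb   (q1,b)→(q0,_,+1)
state=q0 head=1 tape=___[b]aaabb   (q0,b)→(q2,a,-1)
state=q2 head=0 tape=__[_]aaaabb   (q2,_)→(q1,b,-1)
state=q1 head=-1 tape=_[_]baaaabb   (q1,_)→(q1,a,+1)
state=q1 head=0 tape=_a[b]aaaabb   (q1,b)→(q0,_,+1)
state=q0 head=1 tape=_a_[a]aaabb   (q0,a)→(q1,b,+1)
state=q1 head=2 tape=_a_b[a]aabb   (q1,a)→(q0,_,-1)
state=q0 head=1 tape=_a_[b]_aabb   (q0,b)→(q2,a,-1)
state=q2 head=0 tape=_a[_]a_aabb   (q2,_)→(q1,b,-1)
state=q1 head=-1 tape=_[a]ba_aabb   (q1,a)→(q0,_,-1)
state=q0 head=-2 tape=[_]_ba_aabb
The non-blank tape span at halt is ba_aabb.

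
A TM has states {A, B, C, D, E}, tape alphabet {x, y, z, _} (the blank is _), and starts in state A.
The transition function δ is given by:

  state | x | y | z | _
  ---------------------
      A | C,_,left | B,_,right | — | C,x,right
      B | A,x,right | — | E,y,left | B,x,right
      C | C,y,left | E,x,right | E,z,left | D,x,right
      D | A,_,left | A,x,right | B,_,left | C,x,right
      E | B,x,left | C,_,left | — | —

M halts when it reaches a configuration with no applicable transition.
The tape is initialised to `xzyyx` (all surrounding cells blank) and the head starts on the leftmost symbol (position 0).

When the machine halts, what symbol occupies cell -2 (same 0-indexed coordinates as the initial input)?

A | ___[x]zyyx   read x → write _, move left, go to C
C | __[_]_zyyx   read _ → write x, move right, go to D
D | __x[_]zyyx   read _ → write x, move right, go to C
C | __xx[z]yyx   read z → write z, move left, go to E
E | __x[x]zyyx   read x → write x, move left, go to B
B | __[x]xzyyx   read x → write x, move right, go to A
A | __x[x]zyyx   read x → write _, move left, go to C
C | __[x]_zyyx   read x → write y, move left, go to C
C | _[_]y_zyyx   read _ → write x, move right, go to D
D | _x[y]_zyyx   read y → write x, move right, go to A
A | _xx[_]zyyx   read _ → write x, move right, go to C
C | _xxx[z]yyx   read z → write z, move left, go to E
E | _xx[x]zyyx   read x → write x, move left, go to B
B | _x[x]xzyyx   read x → write x, move right, go to A
A | _xx[x]zyyx   read x → write _, move left, go to C
C | _x[x]_zyyx   read x → write y, move left, go to C
C | _[x]y_zyyx   read x → write y, move left, go to C
C | [_]yy_zyyx   read _ → write x, move right, go to D
D | x[y]y_zyyx   read y → write x, move right, go to A
A | xx[y]_zyyx   read y → write _, move right, go to B
B | xx_[_]zyyx   read _ → write x, move right, go to B
B | xx_x[z]yyx   read z → write y, move left, go to E
E | xx_[x]yyyx   read x → write x, move left, go to B
B | xx[_]xyyyx   read _ → write x, move right, go to B
B | xxx[x]yyyx   read x → write x, move right, go to A
A | xxxx[y]yyx   read y → write _, move right, go to B
B | xxxx_[y]yx
Cell -2 holds x when M halts.

x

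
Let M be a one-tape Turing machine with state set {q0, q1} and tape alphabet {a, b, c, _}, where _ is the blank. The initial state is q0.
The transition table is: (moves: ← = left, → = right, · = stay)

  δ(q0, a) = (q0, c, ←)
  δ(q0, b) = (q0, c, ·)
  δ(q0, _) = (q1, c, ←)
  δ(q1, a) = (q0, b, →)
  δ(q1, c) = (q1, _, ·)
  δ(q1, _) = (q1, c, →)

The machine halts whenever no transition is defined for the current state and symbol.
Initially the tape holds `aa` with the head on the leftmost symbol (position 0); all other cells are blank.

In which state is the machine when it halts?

state=q0 head=0 tape=__[a]a_   (q0,a)→(q0,c,←)
state=q0 head=-1 tape=_[_]ca_   (q0,_)→(q1,c,←)
state=q1 head=-2 tape=[_]cca_   (q1,_)→(q1,c,→)
state=q1 head=-1 tape=c[c]ca_   (q1,c)→(q1,_,·)
state=q1 head=-1 tape=c[_]ca_   (q1,_)→(q1,c,→)
state=q1 head=0 tape=cc[c]a_   (q1,c)→(q1,_,·)
state=q1 head=0 tape=cc[_]a_   (q1,_)→(q1,c,→)
state=q1 head=1 tape=ccc[a]_   (q1,a)→(q0,b,→)
state=q0 head=2 tape=cccb[_]   (q0,_)→(q1,c,←)
state=q1 head=1 tape=ccc[b]c
No transition is defined for (q1, b); M halts in state q1.

q1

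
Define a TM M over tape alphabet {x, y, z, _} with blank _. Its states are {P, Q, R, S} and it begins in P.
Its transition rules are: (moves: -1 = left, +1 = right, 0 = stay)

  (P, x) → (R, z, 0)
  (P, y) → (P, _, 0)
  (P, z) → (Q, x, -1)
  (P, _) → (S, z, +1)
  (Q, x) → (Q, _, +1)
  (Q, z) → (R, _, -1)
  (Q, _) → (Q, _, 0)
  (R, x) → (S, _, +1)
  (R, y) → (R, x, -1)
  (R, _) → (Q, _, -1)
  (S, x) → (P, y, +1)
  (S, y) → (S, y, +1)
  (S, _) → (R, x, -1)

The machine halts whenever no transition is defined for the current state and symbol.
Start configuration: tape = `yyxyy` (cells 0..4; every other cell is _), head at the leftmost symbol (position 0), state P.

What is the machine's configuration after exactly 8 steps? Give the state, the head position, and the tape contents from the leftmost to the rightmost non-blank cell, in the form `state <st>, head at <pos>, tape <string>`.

P | [y]yxyy_   read y → write _, move 0, go to P
P | [_]yxyy_   read _ → write z, move +1, go to S
S | z[y]xyy_   read y → write y, move +1, go to S
S | zy[x]yy_   read x → write y, move +1, go to P
P | zyy[y]y_   read y → write _, move 0, go to P
P | zyy[_]y_   read _ → write z, move +1, go to S
S | zyyz[y]_   read y → write y, move +1, go to S
S | zyyzy[_]   read _ → write x, move -1, go to R
R | zyyz[y]x
After 8 steps: state R, head at 4, tape zyyzyx.

state R, head at 4, tape zyyzyx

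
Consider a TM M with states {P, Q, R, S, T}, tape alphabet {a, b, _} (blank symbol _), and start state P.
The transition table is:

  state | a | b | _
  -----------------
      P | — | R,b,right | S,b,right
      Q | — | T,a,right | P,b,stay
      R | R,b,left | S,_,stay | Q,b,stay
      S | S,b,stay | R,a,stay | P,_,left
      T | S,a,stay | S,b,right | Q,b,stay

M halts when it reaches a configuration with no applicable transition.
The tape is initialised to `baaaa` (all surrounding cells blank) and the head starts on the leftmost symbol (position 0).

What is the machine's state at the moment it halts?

state=P head=0 tape=_[b]aaaa   (P,b)→(R,b,right)
state=R head=1 tape=_b[a]aaa   (R,a)→(R,b,left)
state=R head=0 tape=_[b]baaa   (R,b)→(S,_,stay)
state=S head=0 tape=_[_]baaa   (S,_)→(P,_,left)
state=P head=-1 tape=[_]_baaa   (P,_)→(S,b,right)
state=S head=0 tape=b[_]baaa   (S,_)→(P,_,left)
state=P head=-1 tape=[b]_baaa   (P,b)→(R,b,right)
state=R head=0 tape=b[_]baaa   (R,_)→(Q,b,stay)
state=Q head=0 tape=b[b]baaa   (Q,b)→(T,a,right)
state=T head=1 tape=ba[b]aaa   (T,b)→(S,b,right)
state=S head=2 tape=bab[a]aa   (S,a)→(S,b,stay)
state=S head=2 tape=bab[b]aa   (S,b)→(R,a,stay)
state=R head=2 tape=bab[a]aa   (R,a)→(R,b,left)
state=R head=1 tape=ba[b]baa   (R,b)→(S,_,stay)
state=S head=1 tape=ba[_]baa   (S,_)→(P,_,left)
state=P head=0 tape=b[a]_baa
No transition is defined for (P, a); M halts in state P.

P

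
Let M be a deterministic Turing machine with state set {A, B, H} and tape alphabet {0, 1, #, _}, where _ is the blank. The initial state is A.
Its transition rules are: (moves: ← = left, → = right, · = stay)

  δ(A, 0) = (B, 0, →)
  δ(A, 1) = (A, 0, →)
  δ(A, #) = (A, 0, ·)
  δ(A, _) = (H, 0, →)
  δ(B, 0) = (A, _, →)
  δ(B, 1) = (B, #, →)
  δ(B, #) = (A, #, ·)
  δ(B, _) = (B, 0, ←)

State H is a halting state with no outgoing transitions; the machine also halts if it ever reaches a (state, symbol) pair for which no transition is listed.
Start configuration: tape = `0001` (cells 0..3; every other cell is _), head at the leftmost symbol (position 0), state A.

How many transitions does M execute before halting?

state=A head=0 tape=[0]001___   (A,0)→(B,0,→)
state=B head=1 tape=0[0]01___   (B,0)→(A,_,→)
state=A head=2 tape=0_[0]1___   (A,0)→(B,0,→)
state=B head=3 tape=0_0[1]___   (B,1)→(B,#,→)
state=B head=4 tape=0_0#[_]__   (B,_)→(B,0,←)
state=B head=3 tape=0_0[#]0__   (B,#)→(A,#,·)
state=A head=3 tape=0_0[#]0__   (A,#)→(A,0,·)
state=A head=3 tape=0_0[0]0__   (A,0)→(B,0,→)
state=B head=4 tape=0_00[0]__   (B,0)→(A,_,→)
state=A head=5 tape=0_00_[_]_   (A,_)→(H,0,→)
state=H head=6 tape=0_00_0[_]
M halts after 10 transitions.

10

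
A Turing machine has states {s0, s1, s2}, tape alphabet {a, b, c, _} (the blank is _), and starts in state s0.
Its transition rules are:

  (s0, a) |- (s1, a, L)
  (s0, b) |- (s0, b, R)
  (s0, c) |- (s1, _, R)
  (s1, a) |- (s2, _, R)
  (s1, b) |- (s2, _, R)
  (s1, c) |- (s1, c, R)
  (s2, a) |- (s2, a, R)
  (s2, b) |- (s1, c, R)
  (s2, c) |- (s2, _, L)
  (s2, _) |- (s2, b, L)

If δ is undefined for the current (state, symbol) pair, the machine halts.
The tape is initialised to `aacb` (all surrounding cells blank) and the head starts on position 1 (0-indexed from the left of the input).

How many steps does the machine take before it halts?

s0 | a[a]cb__   read a → write a, move L, go to s1
s1 | [a]acb__   read a → write _, move R, go to s2
s2 | _[a]cb__   read a → write a, move R, go to s2
s2 | _a[c]b__   read c → write _, move L, go to s2
s2 | _[a]_b__   read a → write a, move R, go to s2
s2 | _a[_]b__   read _ → write b, move L, go to s2
s2 | _[a]bb__   read a → write a, move R, go to s2
s2 | _a[b]b__   read b → write c, move R, go to s1
s1 | _ac[b]__   read b → write _, move R, go to s2
s2 | _ac_[_]_   read _ → write b, move L, go to s2
s2 | _ac[_]b_   read _ → write b, move L, go to s2
s2 | _a[c]bb_   read c → write _, move L, go to s2
s2 | _[a]_bb_   read a → write a, move R, go to s2
s2 | _a[_]bb_   read _ → write b, move L, go to s2
s2 | _[a]bbb_   read a → write a, move R, go to s2
s2 | _a[b]bb_   read b → write c, move R, go to s1
s1 | _ac[b]b_   read b → write _, move R, go to s2
s2 | _ac_[b]_   read b → write c, move R, go to s1
s1 | _ac_c[_]
M halts after 18 transitions.

18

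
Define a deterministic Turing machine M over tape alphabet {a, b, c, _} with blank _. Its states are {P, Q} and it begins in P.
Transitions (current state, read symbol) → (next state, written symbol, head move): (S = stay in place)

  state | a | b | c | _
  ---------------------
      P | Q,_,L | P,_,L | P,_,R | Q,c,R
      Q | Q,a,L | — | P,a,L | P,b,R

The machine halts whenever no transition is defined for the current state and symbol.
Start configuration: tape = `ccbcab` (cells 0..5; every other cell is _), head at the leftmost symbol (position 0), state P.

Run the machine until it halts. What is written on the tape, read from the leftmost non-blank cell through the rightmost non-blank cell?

P | [c]cbcab   read c → write _, move R, go to P
P | _[c]bcab   read c → write _, move R, go to P
P | __[b]cab   read b → write _, move L, go to P
P | _[_]_cab   read _ → write c, move R, go to Q
Q | _c[_]cab   read _ → write b, move R, go to P
P | _cb[c]ab   read c → write _, move R, go to P
P | _cb_[a]b   read a → write _, move L, go to Q
Q | _cb[_]_b   read _ → write b, move R, go to P
P | _cbb[_]b   read _ → write c, move R, go to Q
Q | _cbbc[b]
The non-blank tape span at halt is cbbcb.

cbbcb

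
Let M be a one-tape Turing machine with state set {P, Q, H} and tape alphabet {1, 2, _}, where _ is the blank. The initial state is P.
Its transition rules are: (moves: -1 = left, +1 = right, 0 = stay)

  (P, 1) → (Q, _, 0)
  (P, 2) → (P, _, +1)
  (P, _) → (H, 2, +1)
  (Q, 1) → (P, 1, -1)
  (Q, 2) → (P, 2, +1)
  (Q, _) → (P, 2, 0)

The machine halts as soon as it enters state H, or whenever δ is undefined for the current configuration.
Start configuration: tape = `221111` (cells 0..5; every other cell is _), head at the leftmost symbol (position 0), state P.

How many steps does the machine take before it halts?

15

state=P head=0 tape=[2]21111__   (P,2)→(P,_,+1)
state=P head=1 tape=_[2]1111__   (P,2)→(P,_,+1)
state=P head=2 tape=__[1]111__   (P,1)→(Q,_,0)
state=Q head=2 tape=__[_]111__   (Q,_)→(P,2,0)
state=P head=2 tape=__[2]111__   (P,2)→(P,_,+1)
state=P head=3 tape=___[1]11__   (P,1)→(Q,_,0)
state=Q head=3 tape=___[_]11__   (Q,_)→(P,2,0)
state=P head=3 tape=___[2]11__   (P,2)→(P,_,+1)
state=P head=4 tape=____[1]1__   (P,1)→(Q,_,0)
state=Q head=4 tape=____[_]1__   (Q,_)→(P,2,0)
state=P head=4 tape=____[2]1__   (P,2)→(P,_,+1)
state=P head=5 tape=_____[1]__   (P,1)→(Q,_,0)
state=Q head=5 tape=_____[_]__   (Q,_)→(P,2,0)
state=P head=5 tape=_____[2]__   (P,2)→(P,_,+1)
state=P head=6 tape=______[_]_   (P,_)→(H,2,+1)
state=H head=7 tape=______2[_]
M halts after 15 transitions.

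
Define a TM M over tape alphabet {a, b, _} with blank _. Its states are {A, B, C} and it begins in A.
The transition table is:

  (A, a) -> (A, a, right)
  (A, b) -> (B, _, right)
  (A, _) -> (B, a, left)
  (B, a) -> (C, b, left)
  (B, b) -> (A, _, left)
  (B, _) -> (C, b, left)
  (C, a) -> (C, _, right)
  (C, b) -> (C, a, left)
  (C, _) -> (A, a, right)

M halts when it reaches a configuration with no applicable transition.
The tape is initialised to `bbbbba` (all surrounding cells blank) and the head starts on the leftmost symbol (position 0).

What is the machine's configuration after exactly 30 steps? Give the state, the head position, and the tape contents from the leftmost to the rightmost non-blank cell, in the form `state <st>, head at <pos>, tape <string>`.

state B, head at 2, tape aaaaaa_a

A | __[b]bbbba   read b → write _, move right, go to B
B | ___[b]bbba   read b → write _, move left, go to A
A | __[_]_bbba   read _ → write a, move left, go to B
B | _[_]a_bbba   read _ → write b, move left, go to C
C | [_]ba_bbba   read _ → write a, move right, go to A
A | a[b]a_bbba   read b → write _, move right, go to B
B | a_[a]_bbba   read a → write b, move left, go to C
C | a[_]b_bbba   read _ → write a, move right, go to A
A | aa[b]_bbba   read b → write _, move right, go to B
B | aa_[_]bbba   read _ → write b, move left, go to C
C | aa[_]bbbba   read _ → write a, move right, go to A
A | aaa[b]bbba   read b → write _, move right, go to B
B | aaa_[b]bba   read b → write _, move left, go to A
A | aaa[_]_bba   read _ → write a, move left, go to B
B | aa[a]a_bba   read a → write b, move left, go to C
C | a[a]ba_bba   read a → write _, move right, go to C
C | a_[b]a_bba   read b → write a, move left, go to C
C | a[_]aa_bba   read _ → write a, move right, go to A
A | aa[a]a_bba   read a → write a, move right, go to A
A | aaa[a]_bba   read a → write a, move right, go to A
A | aaaa[_]bba   read _ → write a, move left, go to B
B | aaa[a]abba   read a → write b, move left, go to C
C | aa[a]babba   read a → write _, move right, go to C
C | aa_[b]abba   read b → write a, move left, go to C
C | aa[_]aabba   read _ → write a, move right, go to A
A | aaa[a]abba   read a → write a, move right, go to A
A | aaaa[a]bba   read a → write a, move right, go to A
A | aaaaa[b]ba   read b → write _, move right, go to B
B | aaaaa_[b]a   read b → write _, move left, go to A
A | aaaaa[_]_a   read _ → write a, move left, go to B
B | aaaa[a]a_a
After 30 steps: state B, head at 2, tape aaaaaa_a.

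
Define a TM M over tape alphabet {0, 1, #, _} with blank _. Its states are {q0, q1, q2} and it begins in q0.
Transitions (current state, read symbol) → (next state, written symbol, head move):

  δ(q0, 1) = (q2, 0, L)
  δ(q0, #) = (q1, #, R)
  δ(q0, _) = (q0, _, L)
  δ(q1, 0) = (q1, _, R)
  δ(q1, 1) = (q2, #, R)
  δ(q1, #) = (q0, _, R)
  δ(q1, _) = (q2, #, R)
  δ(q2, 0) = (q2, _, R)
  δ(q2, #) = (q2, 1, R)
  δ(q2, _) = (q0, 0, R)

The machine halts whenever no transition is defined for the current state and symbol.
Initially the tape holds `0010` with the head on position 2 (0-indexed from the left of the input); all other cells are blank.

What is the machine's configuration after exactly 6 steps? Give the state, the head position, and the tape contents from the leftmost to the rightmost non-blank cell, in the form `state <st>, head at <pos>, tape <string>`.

state=q0 head=2 tape=00[1]0__   (q0,1)→(q2,0,L)
state=q2 head=1 tape=0[0]00__   (q2,0)→(q2,_,R)
state=q2 head=2 tape=0_[0]0__   (q2,0)→(q2,_,R)
state=q2 head=3 tape=0__[0]__   (q2,0)→(q2,_,R)
state=q2 head=4 tape=0___[_]_   (q2,_)→(q0,0,R)
state=q0 head=5 tape=0___0[_]   (q0,_)→(q0,_,L)
state=q0 head=4 tape=0___[0]_
After 6 steps: state q0, head at 4, tape 0___0.

state q0, head at 4, tape 0___0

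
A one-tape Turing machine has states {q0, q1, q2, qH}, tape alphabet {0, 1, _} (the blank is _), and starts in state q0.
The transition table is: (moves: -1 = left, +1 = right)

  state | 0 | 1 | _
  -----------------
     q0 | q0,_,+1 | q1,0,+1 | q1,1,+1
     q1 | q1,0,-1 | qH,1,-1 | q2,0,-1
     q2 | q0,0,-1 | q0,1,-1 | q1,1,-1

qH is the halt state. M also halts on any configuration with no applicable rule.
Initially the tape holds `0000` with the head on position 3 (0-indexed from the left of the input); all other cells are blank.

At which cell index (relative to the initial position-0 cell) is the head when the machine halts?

q0 | 000[0]__   read 0 → write _, move +1, go to q0
q0 | 000_[_]_   read _ → write 1, move +1, go to q1
q1 | 000_1[_]   read _ → write 0, move -1, go to q2
q2 | 000_[1]0   read 1 → write 1, move -1, go to q0
q0 | 000[_]10   read _ → write 1, move +1, go to q1
q1 | 0001[1]0   read 1 → write 1, move -1, go to qH
qH | 000[1]10
At halt the head is at cell 3.

3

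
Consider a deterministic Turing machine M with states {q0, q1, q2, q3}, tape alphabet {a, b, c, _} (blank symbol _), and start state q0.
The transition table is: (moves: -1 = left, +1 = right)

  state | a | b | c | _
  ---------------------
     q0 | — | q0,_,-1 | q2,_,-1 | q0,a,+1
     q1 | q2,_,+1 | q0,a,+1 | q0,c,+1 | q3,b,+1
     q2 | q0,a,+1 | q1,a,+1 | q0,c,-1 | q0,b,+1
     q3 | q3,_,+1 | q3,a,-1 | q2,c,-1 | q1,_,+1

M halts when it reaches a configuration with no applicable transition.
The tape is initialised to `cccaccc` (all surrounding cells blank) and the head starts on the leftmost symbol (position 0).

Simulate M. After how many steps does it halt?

state=q0 head=0 tape=_[c]ccaccc   (q0,c)→(q2,_,-1)
state=q2 head=-1 tape=[_]_ccaccc   (q2,_)→(q0,b,+1)
state=q0 head=0 tape=b[_]ccaccc   (q0,_)→(q0,a,+1)
state=q0 head=1 tape=ba[c]caccc   (q0,c)→(q2,_,-1)
state=q2 head=0 tape=b[a]_caccc   (q2,a)→(q0,a,+1)
state=q0 head=1 tape=ba[_]caccc   (q0,_)→(q0,a,+1)
state=q0 head=2 tape=baa[c]accc   (q0,c)→(q2,_,-1)
state=q2 head=1 tape=ba[a]_accc   (q2,a)→(q0,a,+1)
state=q0 head=2 tape=baa[_]accc   (q0,_)→(q0,a,+1)
state=q0 head=3 tape=baaa[a]ccc
M halts after 9 transitions.

9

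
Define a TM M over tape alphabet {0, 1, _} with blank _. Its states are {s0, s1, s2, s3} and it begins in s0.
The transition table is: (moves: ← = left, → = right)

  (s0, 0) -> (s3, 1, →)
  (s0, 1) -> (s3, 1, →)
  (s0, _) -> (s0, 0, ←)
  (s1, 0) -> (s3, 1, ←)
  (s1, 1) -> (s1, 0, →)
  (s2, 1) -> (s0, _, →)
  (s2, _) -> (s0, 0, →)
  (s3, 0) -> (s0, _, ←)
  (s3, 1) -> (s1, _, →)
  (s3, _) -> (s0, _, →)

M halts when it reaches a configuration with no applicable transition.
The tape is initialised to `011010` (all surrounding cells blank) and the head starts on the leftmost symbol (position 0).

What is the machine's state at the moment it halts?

s1

s0 | [0]11010_   read 0 → write 1, move →, go to s3
s3 | 1[1]1010_   read 1 → write _, move →, go to s1
s1 | 1_[1]010_   read 1 → write 0, move →, go to s1
s1 | 1_0[0]10_   read 0 → write 1, move ←, go to s3
s3 | 1_[0]110_   read 0 → write _, move ←, go to s0
s0 | 1[_]_110_   read _ → write 0, move ←, go to s0
s0 | [1]0_110_   read 1 → write 1, move →, go to s3
s3 | 1[0]_110_   read 0 → write _, move ←, go to s0
s0 | [1]__110_   read 1 → write 1, move →, go to s3
s3 | 1[_]_110_   read _ → write _, move →, go to s0
s0 | 1_[_]110_   read _ → write 0, move ←, go to s0
s0 | 1[_]0110_   read _ → write 0, move ←, go to s0
s0 | [1]00110_   read 1 → write 1, move →, go to s3
s3 | 1[0]0110_   read 0 → write _, move ←, go to s0
s0 | [1]_0110_   read 1 → write 1, move →, go to s3
s3 | 1[_]0110_   read _ → write _, move →, go to s0
s0 | 1_[0]110_   read 0 → write 1, move →, go to s3
s3 | 1_1[1]10_   read 1 → write _, move →, go to s1
s1 | 1_1_[1]0_   read 1 → write 0, move →, go to s1
s1 | 1_1_0[0]_   read 0 → write 1, move ←, go to s3
s3 | 1_1_[0]1_   read 0 → write _, move ←, go to s0
s0 | 1_1[_]_1_   read _ → write 0, move ←, go to s0
s0 | 1_[1]0_1_   read 1 → write 1, move →, go to s3
s3 | 1_1[0]_1_   read 0 → write _, move ←, go to s0
s0 | 1_[1]__1_   read 1 → write 1, move →, go to s3
s3 | 1_1[_]_1_   read _ → write _, move →, go to s0
s0 | 1_1_[_]1_   read _ → write 0, move ←, go to s0
s0 | 1_1[_]01_   read _ → write 0, move ←, go to s0
s0 | 1_[1]001_   read 1 → write 1, move →, go to s3
s3 | 1_1[0]01_   read 0 → write _, move ←, go to s0
s0 | 1_[1]_01_   read 1 → write 1, move →, go to s3
s3 | 1_1[_]01_   read _ → write _, move →, go to s0
s0 | 1_1_[0]1_   read 0 → write 1, move →, go to s3
s3 | 1_1_1[1]_   read 1 → write _, move →, go to s1
s1 | 1_1_1_[_]
No transition is defined for (s1, _); M halts in state s1.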